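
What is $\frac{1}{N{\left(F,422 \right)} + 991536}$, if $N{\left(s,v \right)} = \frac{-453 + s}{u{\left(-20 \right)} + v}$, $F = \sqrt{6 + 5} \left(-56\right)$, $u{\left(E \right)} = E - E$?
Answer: $\frac{176576505858}{175081772764617625} + \frac{23632 \sqrt{11}}{175081772764617625} \approx 1.0085 \cdot 10^{-6}$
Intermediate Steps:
$u{\left(E \right)} = 0$
$F = - 56 \sqrt{11}$ ($F = \sqrt{11} \left(-56\right) = - 56 \sqrt{11} \approx -185.73$)
$N{\left(s,v \right)} = \frac{-453 + s}{v}$ ($N{\left(s,v \right)} = \frac{-453 + s}{0 + v} = \frac{-453 + s}{v}$)
$\frac{1}{N{\left(F,422 \right)} + 991536} = \frac{1}{\frac{-453 - 56 \sqrt{11}}{422} + 991536} = \frac{1}{\left(- \frac{453}{422} - \frac{28 \sqrt{11}}{211}\right) + 991536} = \frac{1}{\frac{418427739}{422} - \frac{28 \sqrt{11}}{211}}$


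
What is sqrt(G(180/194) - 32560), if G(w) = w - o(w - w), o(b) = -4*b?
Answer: I*sqrt(306348310)/97 ≈ 180.44*I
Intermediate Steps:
G(w) = w (G(w) = w - (-4)*(w - w) = w - (-4)*0 = w - 1*0 = w + 0 = w)
sqrt(G(180/194) - 32560) = sqrt(180/194 - 32560) = sqrt(180*(1/194) - 32560) = sqrt(90/97 - 32560) = sqrt(-3158230/97) = I*sqrt(306348310)/97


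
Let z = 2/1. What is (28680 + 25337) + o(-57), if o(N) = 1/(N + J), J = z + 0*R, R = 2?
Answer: 2970934/55 ≈ 54017.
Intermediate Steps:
z = 2 (z = 2*1 = 2)
J = 2 (J = 2 + 0*2 = 2 + 0 = 2)
o(N) = 1/(2 + N) (o(N) = 1/(N + 2) = 1/(2 + N))
(28680 + 25337) + o(-57) = (28680 + 25337) + 1/(2 - 57) = 54017 + 1/(-55) = 54017 - 1/55 = 2970934/55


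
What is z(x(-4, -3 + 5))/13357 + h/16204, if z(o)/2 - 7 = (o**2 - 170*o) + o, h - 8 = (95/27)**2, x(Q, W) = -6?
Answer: 25170526573/157782447612 ≈ 0.15953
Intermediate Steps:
h = 14857/729 (h = 8 + (95/27)**2 = 8 + 9025/729 = 14857/729 ≈ 20.380)
z(o) = 14 - 338*o + 2*o**2 (z(o) = 14 + 2*((o**2 - 170*o) + o) = 14 + 2*(o**2 - 169*o) = 14 + (-338*o + 2*o**2) = 14 - 338*o + 2*o**2)
z(x(-4, -3 + 5))/13357 + h/16204 = (14 - 338*(-6) + 2*(-6)**2)/13357 + (14857/729)/16204 = (14 + 2028 + 2*36)*(1/13357) + (14857/729)*(1/16204) = (14 + 2028 + 72)*(1/13357) + 14857/11812716 = 2114*(1/13357) + 14857/11812716 = 2114/13357 + 14857/11812716 = 25170526573/157782447612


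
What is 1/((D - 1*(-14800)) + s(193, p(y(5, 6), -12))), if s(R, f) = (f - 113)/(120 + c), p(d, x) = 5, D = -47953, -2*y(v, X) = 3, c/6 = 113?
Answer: -133/4409367 ≈ -3.0163e-5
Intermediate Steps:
c = 678 (c = 6*113 = 678)
y(v, X) = -3/2 (y(v, X) = -½*3 = -3/2)
s(R, f) = -113/798 + f/798 (s(R, f) = (f - 113)/(120 + 678) = (-113 + f)/798 = (-113 + f)*(1/798) = -113/798 + f/798)
1/((D - 1*(-14800)) + s(193, p(y(5, 6), -12))) = 1/((-47953 - 1*(-14800)) + (-113/798 + (1/798)*5)) = 1/((-47953 + 14800) + (-113/798 + 5/798)) = 1/(-33153 - 18/133) = 1/(-4409367/133) = -133/4409367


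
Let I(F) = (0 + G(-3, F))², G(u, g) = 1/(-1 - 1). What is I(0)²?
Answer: 1/16 ≈ 0.062500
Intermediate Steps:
G(u, g) = -½ (G(u, g) = 1/(-2) = -½)
I(F) = ¼ (I(F) = (0 - ½)² = (-½)² = ¼)
I(0)² = (¼)² = 1/16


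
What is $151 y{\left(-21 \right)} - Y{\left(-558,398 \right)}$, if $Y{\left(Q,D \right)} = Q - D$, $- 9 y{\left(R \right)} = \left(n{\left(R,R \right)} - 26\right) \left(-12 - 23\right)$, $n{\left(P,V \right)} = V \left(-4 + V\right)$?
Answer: $\frac{2645819}{9} \approx 2.9398 \cdot 10^{5}$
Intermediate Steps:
$y{\left(R \right)} = - \frac{910}{9} + \frac{35 R \left(-4 + R\right)}{9}$ ($y{\left(R \right)} = - \frac{\left(R \left(-4 + R\right) - 26\right) \left(-12 - 23\right)}{9} = - \frac{\left(-26 + R \left(-4 + R\right)\right) \left(-35\right)}{9} = - \frac{910 - 35 R \left(-4 + R\right)}{9} = - \frac{910}{9} + \frac{35 R \left(-4 + R\right)}{9}$)
$151 y{\left(-21 \right)} - Y{\left(-558,398 \right)} = 151 \left(- \frac{910}{9} + \frac{35}{9} \left(-21\right) \left(-4 - 21\right)\right) - \left(-558 - 398\right) = 151 \left(- \frac{910}{9} + \frac{35}{9} \left(-21\right) \left(-25\right)\right) - \left(-558 - 398\right) = 151 \left(- \frac{910}{9} + \frac{6125}{3}\right) - -956 = 151 \cdot \frac{17465}{9} + 956 = \frac{2637215}{9} + 956 = \frac{2645819}{9}$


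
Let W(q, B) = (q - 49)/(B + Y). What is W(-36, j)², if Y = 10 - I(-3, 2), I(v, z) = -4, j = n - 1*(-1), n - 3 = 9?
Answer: 7225/729 ≈ 9.9108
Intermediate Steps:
n = 12 (n = 3 + 9 = 12)
j = 13 (j = 12 - 1*(-1) = 12 + 1 = 13)
Y = 14 (Y = 10 - 1*(-4) = 10 + 4 = 14)
W(q, B) = (-49 + q)/(14 + B) (W(q, B) = (q - 49)/(B + 14) = (-49 + q)/(14 + B))
W(-36, j)² = ((-49 - 36)/(14 + 13))² = (-85/27)² = 7225/729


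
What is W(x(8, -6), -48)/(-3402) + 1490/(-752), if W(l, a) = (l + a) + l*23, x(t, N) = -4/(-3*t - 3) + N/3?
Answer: -11248789/5756184 ≈ -1.9542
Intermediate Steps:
x(t, N) = -4/(-3 - 3*t) + N/3 (x(t, N) = -4/(-3 - 3*t) + N*(⅓) = -4/(-3 - 3*t) + N/3)
W(l, a) = a + 24*l (W(l, a) = (a + l) + 23*l = a + 24*l)
W(x(8, -6), -48)/(-3402) + 1490/(-752) = (-48 + 24*((4 - 6 - 6*8)/(3*(1 + 8))))/(-3402) + 1490/(-752) = (-48 + 24*((⅓)*(4 - 6 - 48)/9))*(-1/3402) + 1490*(-1/752) = (-48 + 24*((⅓)*(⅑)*(-50)))*(-1/3402) - 745/376 = (-48 + 24*(-50/27))*(-1/3402) - 745/376 = (-48 - 400/9)*(-1/3402) - 745/376 = -832/9*(-1/3402) - 745/376 = 416/15309 - 745/376 = -11248789/5756184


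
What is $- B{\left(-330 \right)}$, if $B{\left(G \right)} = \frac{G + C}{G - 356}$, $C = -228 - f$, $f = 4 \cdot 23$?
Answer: $- \frac{325}{343} \approx -0.94752$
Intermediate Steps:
$f = 92$
$C = -320$ ($C = -228 - 92 = -320$)
$B{\left(G \right)} = \frac{-320 + G}{-356 + G}$ ($B{\left(G \right)} = \frac{G - 320}{G - 356} = \frac{-320 + G}{-356 + G}$)
$- B{\left(-330 \right)} = - \frac{-320 - 330}{-356 - 330} = - \frac{-650}{-686} = - \frac{\left(-1\right) \left(-650\right)}{686} = \left(-1\right) \frac{325}{343} = - \frac{325}{343}$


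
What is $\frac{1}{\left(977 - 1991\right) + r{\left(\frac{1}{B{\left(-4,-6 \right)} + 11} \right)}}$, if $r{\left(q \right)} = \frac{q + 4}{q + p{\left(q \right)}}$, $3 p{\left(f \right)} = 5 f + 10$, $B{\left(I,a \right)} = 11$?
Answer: $- \frac{76}{76975} \approx -0.00098733$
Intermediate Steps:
$p{\left(f \right)} = \frac{10}{3} + \frac{5 f}{3}$ ($p{\left(f \right)} = \frac{5 f + 10}{3} = \frac{10 + 5 f}{3} = \frac{10}{3} + \frac{5 f}{3}$)
$r{\left(q \right)} = \frac{4 + q}{\frac{10}{3} + \frac{8 q}{3}}$ ($r{\left(q \right)} = \frac{q + 4}{q + \left(\frac{10}{3} + \frac{5 q}{3}\right)} = \frac{4 + q}{\frac{10}{3} + \frac{8 q}{3}}$)
$\frac{1}{\left(977 - 1991\right) + r{\left(\frac{1}{B{\left(-4,-6 \right)} + 11} \right)}} = \frac{1}{\left(977 - 1991\right) + \frac{3 \left(4 + \frac{1}{11 + 11}\right)}{2 \left(5 + \frac{4}{11 + 11}\right)}} = \frac{1}{\left(977 - 1991\right) + \frac{3 \left(4 + \frac{1}{22}\right)}{2 \left(5 + \frac{4}{22}\right)}} = \frac{1}{-1014 + \frac{3 \left(4 + \frac{1}{22}\right)}{2 \left(5 + 4 \cdot \frac{1}{22}\right)}} = \frac{1}{-1014 + \frac{3}{2} \frac{1}{5 + \frac{2}{11}} \cdot \frac{89}{22}} = \frac{1}{-1014 + \frac{3}{2} \frac{1}{\frac{57}{11}} \cdot \frac{89}{22}} = \frac{1}{-1014 + \frac{3}{2} \cdot \frac{11}{57} \cdot \frac{89}{22}} = \frac{1}{-1014 + \frac{89}{76}} = \frac{1}{- \frac{76975}{76}} = - \frac{76}{76975}$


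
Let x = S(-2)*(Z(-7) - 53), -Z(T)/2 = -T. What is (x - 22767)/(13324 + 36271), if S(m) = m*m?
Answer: -4607/9919 ≈ -0.46446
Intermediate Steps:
Z(T) = 2*T (Z(T) = -(-2)*T = 2*T)
S(m) = m²
x = -268 (x = (-2)²*(2*(-7) - 53) = 4*(-14 - 53) = 4*(-67) = -268)
(x - 22767)/(13324 + 36271) = (-268 - 22767)/(13324 + 36271) = -23035/49595 = -23035*1/49595 = -4607/9919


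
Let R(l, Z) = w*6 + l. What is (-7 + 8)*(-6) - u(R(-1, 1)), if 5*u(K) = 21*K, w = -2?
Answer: 243/5 ≈ 48.600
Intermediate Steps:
R(l, Z) = -12 + l (R(l, Z) = -2*6 + l = -12 + l)
u(K) = 21*K/5 (u(K) = (21*K)/5 = 21*K/5)
(-7 + 8)*(-6) - u(R(-1, 1)) = (-7 + 8)*(-6) - 21*(-12 - 1)/5 = 1*(-6) - 21*(-13)/5 = -6 - 1*(-273/5) = -6 + 273/5 = 243/5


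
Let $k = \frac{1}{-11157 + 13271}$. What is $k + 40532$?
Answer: $\frac{85684649}{2114} \approx 40532.0$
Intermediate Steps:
$k = \frac{1}{2114} \approx 0.00047304$
$k + 40532 = \frac{1}{2114} + 40532 = \frac{85684649}{2114}$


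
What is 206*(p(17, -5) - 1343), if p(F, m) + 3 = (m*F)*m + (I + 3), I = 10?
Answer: -187048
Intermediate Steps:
p(F, m) = 10 + F*m**2 (p(F, m) = -3 + ((m*F)*m + (10 + 3)) = -3 + ((F*m)*m + 13) = -3 + (F*m**2 + 13) = -3 + (13 + F*m**2) = 10 + F*m**2)
206*(p(17, -5) - 1343) = 206*((10 + 17*(-5)**2) - 1343) = 206*((10 + 17*25) - 1343) = 206*((10 + 425) - 1343) = 206*(435 - 1343) = 206*(-908) = -187048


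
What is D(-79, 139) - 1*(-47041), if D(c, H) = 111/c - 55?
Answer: 3711783/79 ≈ 46985.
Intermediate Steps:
D(c, H) = -55 + 111/c
D(-79, 139) - 1*(-47041) = (-55 + 111/(-79)) - 1*(-47041) = (-55 + 111*(-1/79)) + 47041 = (-55 - 111/79) + 47041 = -4456/79 + 47041 = 3711783/79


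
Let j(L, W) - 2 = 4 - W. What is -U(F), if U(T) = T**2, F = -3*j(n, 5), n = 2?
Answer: -9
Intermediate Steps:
j(L, W) = 6 - W (j(L, W) = 2 + (4 - W) = 6 - W)
F = -3 (F = -3*(6 - 1*5) = -3*(6 - 5) = -3*1 = -3)
-U(F) = -1*(-3)**2 = -1*9 = -9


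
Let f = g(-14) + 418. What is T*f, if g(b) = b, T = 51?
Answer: 20604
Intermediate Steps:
f = 404 (f = -14 + 418 = 404)
T*f = 51*404 = 20604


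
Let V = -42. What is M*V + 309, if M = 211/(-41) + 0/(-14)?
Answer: 21531/41 ≈ 525.15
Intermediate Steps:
M = -211/41 (M = 211*(-1/41) + 0*(-1/14) = -211/41 + 0 = -211/41 ≈ -5.1463)
M*V + 309 = -211/41*(-42) + 309 = 8862/41 + 309 = 21531/41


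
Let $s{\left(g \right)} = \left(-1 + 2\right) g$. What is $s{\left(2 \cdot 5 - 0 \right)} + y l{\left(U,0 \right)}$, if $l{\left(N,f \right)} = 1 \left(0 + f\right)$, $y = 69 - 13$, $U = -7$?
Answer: $10$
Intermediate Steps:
$s{\left(g \right)} = g$ ($s{\left(g \right)} = 1 g = g$)
$y = 56$ ($y = 69 - 13 = 56$)
$l{\left(N,f \right)} = f$ ($l{\left(N,f \right)} = 1 f = f$)
$s{\left(2 \cdot 5 - 0 \right)} + y l{\left(U,0 \right)} = \left(2 \cdot 5 - 0\right) + 56 \cdot 0 = \left(10 + \left(-2 + 2\right)\right) + 0 = \left(10 + 0\right) + 0 = 10 + 0 = 10$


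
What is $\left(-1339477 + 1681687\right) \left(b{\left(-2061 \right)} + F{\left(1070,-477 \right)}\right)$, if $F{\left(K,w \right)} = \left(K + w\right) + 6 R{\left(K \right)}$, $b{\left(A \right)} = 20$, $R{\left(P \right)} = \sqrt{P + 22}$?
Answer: $209774730 + 4106520 \sqrt{273} \approx 2.7763 \cdot 10^{8}$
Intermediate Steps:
$R{\left(P \right)} = \sqrt{22 + P}$
$F{\left(K,w \right)} = K + w + 6 \sqrt{22 + K}$ ($F{\left(K,w \right)} = \left(K + w\right) + 6 \sqrt{22 + K} = K + w + 6 \sqrt{22 + K}$)
$\left(-1339477 + 1681687\right) \left(b{\left(-2061 \right)} + F{\left(1070,-477 \right)}\right) = \left(-1339477 + 1681687\right) \left(20 + \left(1070 - 477 + 6 \sqrt{22 + 1070}\right)\right) = 342210 \left(20 + \left(1070 - 477 + 6 \sqrt{1092}\right)\right) = 342210 \left(20 + \left(1070 - 477 + 6 \cdot 2 \sqrt{273}\right)\right) = 342210 \left(20 + \left(1070 - 477 + 12 \sqrt{273}\right)\right) = 342210 \left(20 + \left(593 + 12 \sqrt{273}\right)\right) = 342210 \left(613 + 12 \sqrt{273}\right) = 209774730 + 4106520 \sqrt{273}$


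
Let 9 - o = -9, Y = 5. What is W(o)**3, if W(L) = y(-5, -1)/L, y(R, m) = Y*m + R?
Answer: -125/729 ≈ -0.17147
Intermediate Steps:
y(R, m) = R + 5*m (y(R, m) = 5*m + R = R + 5*m)
o = 18 (o = 9 - 1*(-9) = 9 + 9 = 18)
W(L) = -10/L (W(L) = (-5 + 5*(-1))/L = (-5 - 5)/L = -10/L)
W(o)**3 = (-10/18)**3 = (-10*1/18)**3 = (-5/9)**3 = -125/729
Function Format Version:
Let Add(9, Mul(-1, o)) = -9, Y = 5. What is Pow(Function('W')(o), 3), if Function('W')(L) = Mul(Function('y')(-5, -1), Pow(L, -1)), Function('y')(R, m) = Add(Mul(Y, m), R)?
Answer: Rational(-125, 729) ≈ -0.17147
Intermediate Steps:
Function('y')(R, m) = Add(R, Mul(5, m)) (Function('y')(R, m) = Add(Mul(5, m), R) = Add(R, Mul(5, m)))
o = 18 (o = Add(9, Mul(-1, -9)) = Add(9, 9) = 18)
Function('W')(L) = Mul(-10, Pow(L, -1)) (Function('W')(L) = Mul(Add(-5, Mul(5, -1)), Pow(L, -1)) = Mul(Add(-5, -5), Pow(L, -1)) = Mul(-10, Pow(L, -1)))
Pow(Function('W')(o), 3) = Pow(Mul(-10, Pow(18, -1)), 3) = Pow(Mul(-10, Rational(1, 18)), 3) = Pow(Rational(-5, 9), 3) = Rational(-125, 729)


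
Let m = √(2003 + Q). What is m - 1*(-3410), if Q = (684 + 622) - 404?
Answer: 3410 + √2905 ≈ 3463.9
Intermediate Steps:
Q = 902 (Q = 1306 - 404 = 902)
m = √2905 (m = √(2003 + 902) = √2905 ≈ 53.898)
m - 1*(-3410) = √2905 - 1*(-3410) = √2905 + 3410 = 3410 + √2905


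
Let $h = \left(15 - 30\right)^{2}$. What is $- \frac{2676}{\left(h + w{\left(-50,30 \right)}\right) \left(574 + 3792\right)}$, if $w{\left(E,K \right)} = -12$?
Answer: $- \frac{446}{154993} \approx -0.0028775$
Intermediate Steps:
$h = 225$ ($h = \left(-15\right)^{2} = 225$)
$- \frac{2676}{\left(h + w{\left(-50,30 \right)}\right) \left(574 + 3792\right)} = - \frac{2676}{\left(225 - 12\right) \left(574 + 3792\right)} = - \frac{2676}{213 \cdot 4366} = - \frac{2676}{929958} = \left(-2676\right) \frac{1}{929958} = - \frac{446}{154993}$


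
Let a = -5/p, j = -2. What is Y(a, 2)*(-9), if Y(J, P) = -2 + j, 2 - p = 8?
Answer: 36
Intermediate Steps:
p = -6 (p = 2 - 1*8 = 2 - 8 = -6)
a = ⅚ (a = -5/(-6) = -5*(-⅙) = ⅚ ≈ 0.83333)
Y(J, P) = -4 (Y(J, P) = -2 - 2 = -4)
Y(a, 2)*(-9) = -4*(-9) = 36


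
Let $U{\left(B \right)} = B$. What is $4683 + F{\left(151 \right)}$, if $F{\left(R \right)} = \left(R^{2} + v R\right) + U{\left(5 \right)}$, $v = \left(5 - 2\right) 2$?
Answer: $28395$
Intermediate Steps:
$v = 6$ ($v = 3 \cdot 2 = 6$)
$F{\left(R \right)} = 5 + R^{2} + 6 R$ ($F{\left(R \right)} = \left(R^{2} + 6 R\right) + 5 = 5 + R^{2} + 6 R$)
$4683 + F{\left(151 \right)} = 4683 + \left(5 + 151^{2} + 6 \cdot 151\right) = 4683 + \left(5 + 22801 + 906\right) = 4683 + 23712 = 28395$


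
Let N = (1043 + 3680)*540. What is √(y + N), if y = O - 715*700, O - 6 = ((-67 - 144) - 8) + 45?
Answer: 2*√512438 ≈ 1431.7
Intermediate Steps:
O = -168 (O = 6 + (((-67 - 144) - 8) + 45) = 6 + ((-211 - 8) + 45) = 6 + (-219 + 45) = 6 - 174 = -168)
N = 2550420 (N = 4723*540 = 2550420)
y = -500668 (y = -168 - 715*700 = -168 - 500500 = -500668)
√(y + N) = √(-500668 + 2550420) = √2049752 = 2*√512438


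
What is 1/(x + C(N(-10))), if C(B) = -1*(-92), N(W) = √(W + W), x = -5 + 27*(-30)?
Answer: -1/723 ≈ -0.0013831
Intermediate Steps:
x = -815 (x = -5 - 810 = -815)
N(W) = √2*√W (N(W) = √(2*W) = √2*√W)
C(B) = 92
1/(x + C(N(-10))) = 1/(-815 + 92) = 1/(-723) = -1/723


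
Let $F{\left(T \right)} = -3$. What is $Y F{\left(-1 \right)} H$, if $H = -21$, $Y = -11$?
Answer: $-693$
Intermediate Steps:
$Y F{\left(-1 \right)} H = \left(-11\right) \left(-3\right) \left(-21\right) = 33 \left(-21\right) = -693$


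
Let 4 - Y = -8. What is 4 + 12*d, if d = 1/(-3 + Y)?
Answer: 16/3 ≈ 5.3333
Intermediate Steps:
Y = 12 (Y = 4 - 1*(-8) = 4 + 8 = 12)
d = ⅑ (d = 1/(-3 + 12) = 1/9 = ⅑ ≈ 0.11111)
4 + 12*d = 4 + 12*(⅑) = 4 + 4/3 = 16/3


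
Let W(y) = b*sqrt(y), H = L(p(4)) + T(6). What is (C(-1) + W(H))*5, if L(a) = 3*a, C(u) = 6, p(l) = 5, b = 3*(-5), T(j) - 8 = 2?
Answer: -345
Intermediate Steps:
T(j) = 10 (T(j) = 8 + 2 = 10)
b = -15
H = 25 (H = 3*5 + 10 = 15 + 10 = 25)
W(y) = -15*sqrt(y)
(C(-1) + W(H))*5 = (6 - 15*sqrt(25))*5 = (6 - 15*5)*5 = (6 - 75)*5 = -69*5 = -345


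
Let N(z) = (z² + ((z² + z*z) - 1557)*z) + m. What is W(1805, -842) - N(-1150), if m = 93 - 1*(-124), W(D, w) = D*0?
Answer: 3038636733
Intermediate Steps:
W(D, w) = 0
m = 217 (m = 93 + 124 = 217)
N(z) = 217 + z² + z*(-1557 + 2*z²) (N(z) = (z² + ((z² + z*z) - 1557)*z) + 217 = (z² + ((z² + z²) - 1557)*z) + 217 = (z² + (2*z² - 1557)*z) + 217 = (z² + (-1557 + 2*z²)*z) + 217 = (z² + z*(-1557 + 2*z²)) + 217 = 217 + z² + z*(-1557 + 2*z²))
W(1805, -842) - N(-1150) = 0 - (217 + (-1150)² - 1557*(-1150) + 2*(-1150)³) = 0 - (217 + 1322500 + 1790550 + 2*(-1520875000)) = 0 - (217 + 1322500 + 1790550 - 3041750000) = 0 - 1*(-3038636733) = 0 + 3038636733 = 3038636733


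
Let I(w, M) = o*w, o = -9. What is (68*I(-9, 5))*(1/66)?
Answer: 918/11 ≈ 83.455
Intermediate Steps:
I(w, M) = -9*w
(68*I(-9, 5))*(1/66) = (68*(-9*(-9)))*(1/66) = (68*81)*(1*(1/66)) = 5508*(1/66) = 918/11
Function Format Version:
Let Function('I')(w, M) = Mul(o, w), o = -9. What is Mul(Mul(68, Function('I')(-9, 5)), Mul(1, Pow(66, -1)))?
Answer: Rational(918, 11) ≈ 83.455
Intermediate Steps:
Function('I')(w, M) = Mul(-9, w)
Mul(Mul(68, Function('I')(-9, 5)), Mul(1, Pow(66, -1))) = Mul(Mul(68, Mul(-9, -9)), Mul(1, Pow(66, -1))) = Mul(Mul(68, 81), Mul(1, Rational(1, 66))) = Mul(5508, Rational(1, 66)) = Rational(918, 11)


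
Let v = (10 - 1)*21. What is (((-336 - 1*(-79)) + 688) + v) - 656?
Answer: -36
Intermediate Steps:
v = 189 (v = 9*21 = 189)
(((-336 - 1*(-79)) + 688) + v) - 656 = (((-336 - 1*(-79)) + 688) + 189) - 656 = (((-336 + 79) + 688) + 189) - 656 = ((-257 + 688) + 189) - 656 = (431 + 189) - 656 = 620 - 656 = -36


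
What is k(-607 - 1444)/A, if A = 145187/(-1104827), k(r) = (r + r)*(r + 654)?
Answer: -904457784934/20741 ≈ -4.3607e+7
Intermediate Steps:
k(r) = 2*r*(654 + r) (k(r) = (2*r)*(654 + r) = 2*r*(654 + r))
A = -145187/1104827 (A = 145187*(-1/1104827) = -145187/1104827 ≈ -0.13141)
k(-607 - 1444)/A = (2*(-607 - 1444)*(654 + (-607 - 1444)))/(-145187/1104827) = (2*(-2051)*(654 - 2051))*(-1104827/145187) = (2*(-2051)*(-1397))*(-1104827/145187) = 5730494*(-1104827/145187) = -904457784934/20741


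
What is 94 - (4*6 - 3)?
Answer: 73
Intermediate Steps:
94 - (4*6 - 3) = 94 - (24 - 3) = 94 - 1*21 = 94 - 21 = 73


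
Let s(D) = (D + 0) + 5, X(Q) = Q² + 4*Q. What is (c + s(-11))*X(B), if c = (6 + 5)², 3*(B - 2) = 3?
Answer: 2415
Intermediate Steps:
B = 3 (B = 2 + (⅓)*3 = 2 + 1 = 3)
s(D) = 5 + D (s(D) = D + 5 = 5 + D)
c = 121 (c = 11² = 121)
(c + s(-11))*X(B) = (121 + (5 - 11))*(3*(4 + 3)) = (121 - 6)*(3*7) = 115*21 = 2415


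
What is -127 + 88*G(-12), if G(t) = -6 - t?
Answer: 401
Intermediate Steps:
-127 + 88*G(-12) = -127 + 88*(-6 - 1*(-12)) = -127 + 88*(-6 + 12) = -127 + 88*6 = -127 + 528 = 401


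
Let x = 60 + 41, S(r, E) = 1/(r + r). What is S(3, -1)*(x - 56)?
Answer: 15/2 ≈ 7.5000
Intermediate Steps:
S(r, E) = 1/(2*r)
x = 101
S(3, -1)*(x - 56) = ((1/2)/3)*(101 - 56) = ((1/2)*(1/3))*45 = (1/6)*45 = 15/2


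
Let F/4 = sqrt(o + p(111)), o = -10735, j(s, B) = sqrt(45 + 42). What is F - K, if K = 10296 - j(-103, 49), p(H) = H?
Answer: -10296 + sqrt(87) + 32*I*sqrt(166) ≈ -10287.0 + 412.29*I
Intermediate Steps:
j(s, B) = sqrt(87)
F = 32*I*sqrt(166) (F = 4*sqrt(-10735 + 111) = 4*sqrt(-10624) = 4*(8*I*sqrt(166)) = 32*I*sqrt(166) ≈ 412.29*I)
K = 10296 - sqrt(87) ≈ 10287.
F - K = 32*I*sqrt(166) - (10296 - sqrt(87)) = 32*I*sqrt(166) + (-10296 + sqrt(87)) = -10296 + sqrt(87) + 32*I*sqrt(166)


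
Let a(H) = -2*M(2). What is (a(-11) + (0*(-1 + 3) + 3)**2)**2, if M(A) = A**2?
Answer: 1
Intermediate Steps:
a(H) = -8 (a(H) = -2*2**2 = -2*4 = -8)
(a(-11) + (0*(-1 + 3) + 3)**2)**2 = (-8 + (0*(-1 + 3) + 3)**2)**2 = (-8 + (0*2 + 3)**2)**2 = (-8 + (0 + 3)**2)**2 = (-8 + 3**2)**2 = (-8 + 9)**2 = 1**2 = 1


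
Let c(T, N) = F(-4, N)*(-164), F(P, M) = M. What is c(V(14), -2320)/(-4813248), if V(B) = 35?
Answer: -5945/75207 ≈ -0.079049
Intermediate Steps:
c(T, N) = -164*N (c(T, N) = N*(-164) = -164*N)
c(V(14), -2320)/(-4813248) = -164*(-2320)/(-4813248) = 380480*(-1/4813248) = -5945/75207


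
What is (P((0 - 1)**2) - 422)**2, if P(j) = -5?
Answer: 182329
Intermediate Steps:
(P((0 - 1)**2) - 422)**2 = (-5 - 422)**2 = (-427)**2 = 182329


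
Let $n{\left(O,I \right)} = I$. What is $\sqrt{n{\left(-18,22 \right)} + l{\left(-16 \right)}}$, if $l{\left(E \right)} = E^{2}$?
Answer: $\sqrt{278} \approx 16.673$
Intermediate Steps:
$\sqrt{n{\left(-18,22 \right)} + l{\left(-16 \right)}} = \sqrt{22 + \left(-16\right)^{2}} = \sqrt{22 + 256} = \sqrt{278}$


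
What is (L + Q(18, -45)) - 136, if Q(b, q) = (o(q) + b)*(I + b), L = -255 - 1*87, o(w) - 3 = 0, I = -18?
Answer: -478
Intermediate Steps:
o(w) = 3 (o(w) = 3 + 0 = 3)
L = -342 (L = -255 - 87 = -342)
Q(b, q) = (-18 + b)*(3 + b) (Q(b, q) = (3 + b)*(-18 + b) = (-18 + b)*(3 + b))
(L + Q(18, -45)) - 136 = (-342 + (-54 + 18**2 - 15*18)) - 136 = (-342 + (-54 + 324 - 270)) - 136 = (-342 + 0) - 136 = -342 - 136 = -478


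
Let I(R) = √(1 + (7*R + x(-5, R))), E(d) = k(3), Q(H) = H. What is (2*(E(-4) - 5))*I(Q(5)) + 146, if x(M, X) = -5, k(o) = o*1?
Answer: 146 - 4*√31 ≈ 123.73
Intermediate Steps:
k(o) = o
E(d) = 3
I(R) = √(-4 + 7*R) (I(R) = √(1 + (7*R - 5)) = √(1 + (-5 + 7*R)) = √(-4 + 7*R))
(2*(E(-4) - 5))*I(Q(5)) + 146 = (2*(3 - 5))*√(-4 + 7*5) + 146 = (2*(-2))*√(-4 + 35) + 146 = -4*√31 + 146 = 146 - 4*√31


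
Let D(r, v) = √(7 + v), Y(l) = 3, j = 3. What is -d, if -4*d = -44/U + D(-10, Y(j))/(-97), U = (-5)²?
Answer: -11/25 - √10/388 ≈ -0.44815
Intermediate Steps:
U = 25
d = 11/25 + √10/388 (d = -(-44/25 + √(7 + 3)/(-97))/4 = -(-44*1/25 + √10*(-1/97))/4 = -(-44/25 - √10/97)/4 = 11/25 + √10/388 ≈ 0.44815)
-d = -(11/25 + √10/388) = -11/25 - √10/388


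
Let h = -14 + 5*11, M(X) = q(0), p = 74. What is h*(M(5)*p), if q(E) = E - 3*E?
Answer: 0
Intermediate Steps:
q(E) = -2*E
M(X) = 0 (M(X) = -2*0 = 0)
h = 41 (h = -14 + 55 = 41)
h*(M(5)*p) = 41*(0*74) = 41*0 = 0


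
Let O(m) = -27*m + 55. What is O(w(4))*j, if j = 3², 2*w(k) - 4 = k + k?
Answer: -963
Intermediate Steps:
w(k) = 2 + k (w(k) = 2 + (k + k)/2 = 2 + (2*k)/2 = 2 + k)
O(m) = 55 - 27*m
j = 9
O(w(4))*j = (55 - 27*(2 + 4))*9 = (55 - 27*6)*9 = (55 - 162)*9 = -107*9 = -963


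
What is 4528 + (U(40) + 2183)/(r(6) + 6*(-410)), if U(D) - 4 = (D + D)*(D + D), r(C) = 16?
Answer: 11057845/2444 ≈ 4524.5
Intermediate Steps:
U(D) = 4 + 4*D**2 (U(D) = 4 + (D + D)*(D + D) = 4 + (2*D)*(2*D) = 4 + 4*D**2)
4528 + (U(40) + 2183)/(r(6) + 6*(-410)) = 4528 + ((4 + 4*40**2) + 2183)/(16 + 6*(-410)) = 4528 + ((4 + 4*1600) + 2183)/(16 - 2460) = 4528 + ((4 + 6400) + 2183)/(-2444) = 4528 + (6404 + 2183)*(-1/2444) = 4528 + 8587*(-1/2444) = 4528 - 8587/2444 = 11057845/2444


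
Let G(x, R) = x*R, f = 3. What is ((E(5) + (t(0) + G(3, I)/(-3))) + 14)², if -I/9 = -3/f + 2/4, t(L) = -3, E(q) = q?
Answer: 529/4 ≈ 132.25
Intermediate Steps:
I = 9/2 (I = -9*(-3/3 + 2/4) = -9*(-3*⅓ + 2*(¼)) = -9*(-1 + ½) = -9*(-½) = 9/2 ≈ 4.5000)
G(x, R) = R*x
((E(5) + (t(0) + G(3, I)/(-3))) + 14)² = ((5 + (-3 + ((9/2)*3)/(-3))) + 14)² = ((5 + (-3 + (27/2)*(-⅓))) + 14)² = ((5 + (-3 - 9/2)) + 14)² = ((5 - 15/2) + 14)² = (-5/2 + 14)² = (23/2)² = 529/4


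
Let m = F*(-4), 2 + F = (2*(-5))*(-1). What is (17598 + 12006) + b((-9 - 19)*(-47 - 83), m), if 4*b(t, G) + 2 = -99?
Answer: 118315/4 ≈ 29579.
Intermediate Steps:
F = 8 (F = -2 + (2*(-5))*(-1) = -2 - 10*(-1) = -2 + 10 = 8)
m = -32 (m = 8*(-4) = -32)
b(t, G) = -101/4 (b(t, G) = -1/2 + (1/4)*(-99) = -1/2 - 99/4 = -101/4)
(17598 + 12006) + b((-9 - 19)*(-47 - 83), m) = (17598 + 12006) - 101/4 = 29604 - 101/4 = 118315/4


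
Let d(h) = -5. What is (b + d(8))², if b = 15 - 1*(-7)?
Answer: 289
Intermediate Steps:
b = 22 (b = 15 + 7 = 22)
(b + d(8))² = (22 - 5)² = 17² = 289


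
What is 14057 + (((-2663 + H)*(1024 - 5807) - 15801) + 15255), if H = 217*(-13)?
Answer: 26243483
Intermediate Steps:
H = -2821
14057 + (((-2663 + H)*(1024 - 5807) - 15801) + 15255) = 14057 + (((-2663 - 2821)*(1024 - 5807) - 15801) + 15255) = 14057 + ((-5484*(-4783) - 15801) + 15255) = 14057 + ((26229972 - 15801) + 15255) = 14057 + (26214171 + 15255) = 14057 + 26229426 = 26243483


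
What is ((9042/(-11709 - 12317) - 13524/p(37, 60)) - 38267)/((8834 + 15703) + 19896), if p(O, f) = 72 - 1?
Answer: -32801589244/37897927659 ≈ -0.86552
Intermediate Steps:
p(O, f) = 71
((9042/(-11709 - 12317) - 13524/p(37, 60)) - 38267)/((8834 + 15703) + 19896) = ((9042/(-11709 - 12317) - 13524/71) - 38267)/((8834 + 15703) + 19896) = ((9042/(-24026) - 13524*1/71) - 38267)/(24537 + 19896) = ((9042*(-1/24026) - 13524/71) - 38267)/44433 = ((-4521/12013 - 13524/71) - 38267)*(1/44433) = (-162784803/852923 - 38267)*(1/44433) = -32801589244/852923*1/44433 = -32801589244/37897927659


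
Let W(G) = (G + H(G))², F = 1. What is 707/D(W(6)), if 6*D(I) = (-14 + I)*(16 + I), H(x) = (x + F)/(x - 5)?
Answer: 4242/28675 ≈ 0.14793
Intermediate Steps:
H(x) = (1 + x)/(-5 + x) (H(x) = (x + 1)/(x - 5) = (1 + x)/(-5 + x))
W(G) = (G + (1 + G)/(-5 + G))²
D(I) = (-14 + I)*(16 + I)/6 (D(I) = ((-14 + I)*(16 + I))/6 = (-14 + I)*(16 + I)/6)
707/D(W(6)) = 707/(-112/3 + ((1 + 6 + 6*(-5 + 6))²/(-5 + 6)²)/3 + ((1 + 6 + 6*(-5 + 6))²/(-5 + 6)²)²/6) = 707/(-112/3 + ((1 + 6 + 6*1)²/1²)/3 + ((1 + 6 + 6*1)²/1²)²/6) = 707/(-112/3 + (1*(1 + 6 + 6)²)/3 + (1*(1 + 6 + 6)²)²/6) = 707/(-112/3 + (1*13²)/3 + (1*13²)²/6) = 707/(-112/3 + (1*169)/3 + (1*169)²/6) = 707/(-112/3 + (⅓)*169 + (⅙)*169²) = 707/(-112/3 + 169/3 + (⅙)*28561) = 707/(-112/3 + 169/3 + 28561/6) = 707/(28675/6) = 707*(6/28675) = 4242/28675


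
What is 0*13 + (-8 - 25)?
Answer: -33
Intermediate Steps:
0*13 + (-8 - 25) = 0 - 33 = -33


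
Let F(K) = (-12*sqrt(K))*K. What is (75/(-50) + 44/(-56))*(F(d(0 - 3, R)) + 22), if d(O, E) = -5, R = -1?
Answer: -352/7 - 960*I*sqrt(5)/7 ≈ -50.286 - 306.66*I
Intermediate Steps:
F(K) = -12*K**(3/2)
(75/(-50) + 44/(-56))*(F(d(0 - 3, R)) + 22) = (75/(-50) + 44/(-56))*(-(-60)*I*sqrt(5) + 22) = (75*(-1/50) + 44*(-1/56))*(-(-60)*I*sqrt(5) + 22) = (-3/2 - 11/14)*(60*I*sqrt(5) + 22) = -16*(22 + 60*I*sqrt(5))/7 = -352/7 - 960*I*sqrt(5)/7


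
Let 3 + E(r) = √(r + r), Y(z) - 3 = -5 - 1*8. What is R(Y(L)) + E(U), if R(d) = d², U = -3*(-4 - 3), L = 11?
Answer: 97 + √42 ≈ 103.48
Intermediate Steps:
Y(z) = -10 (Y(z) = 3 + (-5 - 1*8) = 3 + (-5 - 8) = 3 - 13 = -10)
U = 21 (U = -3*(-7) = 21)
E(r) = -3 + √2*√r (E(r) = -3 + √(r + r) = -3 + √(2*r) = -3 + √2*√r)
R(Y(L)) + E(U) = (-10)² + (-3 + √2*√21) = 100 + (-3 + √42) = 97 + √42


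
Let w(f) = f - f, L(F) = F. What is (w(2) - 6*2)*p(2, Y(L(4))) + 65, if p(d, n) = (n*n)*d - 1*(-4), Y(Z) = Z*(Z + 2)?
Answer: -13807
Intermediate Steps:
Y(Z) = Z*(2 + Z)
w(f) = 0
p(d, n) = 4 + d*n² (p(d, n) = n²*d + 4 = d*n² + 4 = 4 + d*n²)
(w(2) - 6*2)*p(2, Y(L(4))) + 65 = (0 - 6*2)*(4 + 2*(4*(2 + 4))²) + 65 = (0 - 12)*(4 + 2*(4*6)²) + 65 = -12*(4 + 2*24²) + 65 = -12*(4 + 2*576) + 65 = -12*(4 + 1152) + 65 = -12*1156 + 65 = -13872 + 65 = -13807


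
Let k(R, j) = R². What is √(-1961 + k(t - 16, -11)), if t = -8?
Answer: I*√1385 ≈ 37.216*I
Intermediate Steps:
√(-1961 + k(t - 16, -11)) = √(-1961 + (-8 - 16)²) = √(-1961 + (-24)²) = √(-1961 + 576) = √(-1385) = I*√1385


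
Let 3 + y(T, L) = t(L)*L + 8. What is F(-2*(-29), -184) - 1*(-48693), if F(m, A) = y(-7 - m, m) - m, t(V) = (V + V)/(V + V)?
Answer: 48698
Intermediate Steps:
t(V) = 1 (t(V) = (2*V)/((2*V)) = (2*V)*(1/(2*V)) = 1)
y(T, L) = 5 + L (y(T, L) = -3 + (1*L + 8) = -3 + (L + 8) = -3 + (8 + L) = 5 + L)
F(m, A) = 5 (F(m, A) = (5 + m) - m = 5)
F(-2*(-29), -184) - 1*(-48693) = 5 - 1*(-48693) = 5 + 48693 = 48698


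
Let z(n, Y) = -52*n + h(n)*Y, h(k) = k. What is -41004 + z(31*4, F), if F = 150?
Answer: -28852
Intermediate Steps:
z(n, Y) = -52*n + Y*n (z(n, Y) = -52*n + n*Y = -52*n + Y*n)
-41004 + z(31*4, F) = -41004 + (31*4)*(-52 + 150) = -41004 + 124*98 = -41004 + 12152 = -28852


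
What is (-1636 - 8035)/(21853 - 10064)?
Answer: -9671/11789 ≈ -0.82034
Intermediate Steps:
(-1636 - 8035)/(21853 - 10064) = -9671/11789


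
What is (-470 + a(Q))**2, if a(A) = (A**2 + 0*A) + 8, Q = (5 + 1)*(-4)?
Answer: 12996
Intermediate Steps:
Q = -24 (Q = 6*(-4) = -24)
a(A) = 8 + A**2 (a(A) = (A**2 + 0) + 8 = A**2 + 8 = 8 + A**2)
(-470 + a(Q))**2 = (-470 + (8 + (-24)**2))**2 = (-470 + (8 + 576))**2 = (-470 + 584)**2 = 114**2 = 12996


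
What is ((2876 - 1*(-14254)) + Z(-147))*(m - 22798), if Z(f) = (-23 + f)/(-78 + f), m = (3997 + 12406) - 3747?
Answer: -7818305528/45 ≈ -1.7374e+8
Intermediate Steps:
m = 12656 (m = 16403 - 3747 = 12656)
Z(f) = (-23 + f)/(-78 + f)
((2876 - 1*(-14254)) + Z(-147))*(m - 22798) = ((2876 - 1*(-14254)) + (-23 - 147)/(-78 - 147))*(12656 - 22798) = ((2876 + 14254) - 170/(-225))*(-10142) = (17130 - 1/225*(-170))*(-10142) = (17130 + 34/45)*(-10142) = (770884/45)*(-10142) = -7818305528/45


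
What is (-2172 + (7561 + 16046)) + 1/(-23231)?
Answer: 497956484/23231 ≈ 21435.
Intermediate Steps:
(-2172 + (7561 + 16046)) + 1/(-23231) = (-2172 + 23607) - 1/23231 = 21435 - 1/23231 = 497956484/23231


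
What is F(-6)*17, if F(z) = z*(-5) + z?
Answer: 408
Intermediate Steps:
F(z) = -4*z (F(z) = -5*z + z = -4*z)
F(-6)*17 = -4*(-6)*17 = 24*17 = 408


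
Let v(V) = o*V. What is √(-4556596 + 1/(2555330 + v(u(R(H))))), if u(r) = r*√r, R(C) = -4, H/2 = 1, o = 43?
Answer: √(-48570046997095931747702530906734 + 561555191342296*I)/3264855763618 ≈ 1.234e-14 + 2134.6*I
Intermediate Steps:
H = 2 (H = 2*1 = 2)
u(r) = r^(3/2)
v(V) = 43*V
√(-4556596 + 1/(2555330 + v(u(R(H))))) = √(-4556596 + 1/(2555330 + 43*(-4)^(3/2))) = √(-4556596 + 1/(2555330 + 43*(-8*I))) = √(-4556596 + 1/(2555330 - 344*I)) = √(-4556596 + (2555330 + 344*I)/6529711527236)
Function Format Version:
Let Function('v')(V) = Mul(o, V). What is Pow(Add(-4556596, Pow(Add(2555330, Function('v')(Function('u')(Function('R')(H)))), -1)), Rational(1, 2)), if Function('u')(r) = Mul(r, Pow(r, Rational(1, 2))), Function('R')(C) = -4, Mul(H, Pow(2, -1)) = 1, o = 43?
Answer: Mul(Rational(1, 3264855763618), Pow(Add(-48570046997095931747702530906734, Mul(561555191342296, I)), Rational(1, 2))) ≈ Add(1.2340e-14, Mul(2134.6, I))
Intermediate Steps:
H = 2 (H = Mul(2, 1) = 2)
Function('u')(r) = Pow(r, Rational(3, 2))
Function('v')(V) = Mul(43, V)
Pow(Add(-4556596, Pow(Add(2555330, Function('v')(Function('u')(Function('R')(H)))), -1)), Rational(1, 2)) = Pow(Add(-4556596, Pow(Add(2555330, Mul(43, Pow(-4, Rational(3, 2)))), -1)), Rational(1, 2)) = Pow(Add(-4556596, Pow(Add(2555330, Mul(43, Mul(-8, I))), -1)), Rational(1, 2)) = Pow(Add(-4556596, Pow(Add(2555330, Mul(-344, I)), -1)), Rational(1, 2)) = Pow(Add(-4556596, Mul(Rational(1, 6529711527236), Add(2555330, Mul(344, I)))), Rational(1, 2))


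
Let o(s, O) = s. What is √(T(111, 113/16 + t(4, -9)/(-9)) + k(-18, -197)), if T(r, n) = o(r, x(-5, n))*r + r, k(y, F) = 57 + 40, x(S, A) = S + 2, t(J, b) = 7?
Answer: √12529 ≈ 111.93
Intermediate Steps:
x(S, A) = 2 + S
k(y, F) = 97
T(r, n) = r + r² (T(r, n) = r*r + r = r² + r = r + r²)
√(T(111, 113/16 + t(4, -9)/(-9)) + k(-18, -197)) = √(111*(1 + 111) + 97) = √(111*112 + 97) = √(12432 + 97) = √12529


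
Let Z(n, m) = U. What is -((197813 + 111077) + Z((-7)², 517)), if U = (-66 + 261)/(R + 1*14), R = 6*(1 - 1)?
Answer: -4324655/14 ≈ -3.0890e+5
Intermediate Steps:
R = 0 (R = 6*0 = 0)
U = 195/14 (U = (-66 + 261)/(0 + 1*14) = 195/(0 + 14) = 195/14 ≈ 13.929)
Z(n, m) = 195/14
-((197813 + 111077) + Z((-7)², 517)) = -((197813 + 111077) + 195/14) = -(308890 + 195/14) = -1*4324655/14 = -4324655/14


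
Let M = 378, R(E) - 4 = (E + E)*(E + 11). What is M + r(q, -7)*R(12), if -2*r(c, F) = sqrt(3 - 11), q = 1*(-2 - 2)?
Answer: 378 - 556*I*sqrt(2) ≈ 378.0 - 786.3*I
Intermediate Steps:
R(E) = 4 + 2*E*(11 + E) (R(E) = 4 + (E + E)*(E + 11) = 4 + (2*E)*(11 + E) = 4 + 2*E*(11 + E))
q = -4 (q = 1*(-4) = -4)
r(c, F) = -I*sqrt(2) (r(c, F) = -sqrt(3 - 11)/2 = -I*sqrt(2))
M + r(q, -7)*R(12) = 378 + (-I*sqrt(2))*(4 + 2*12**2 + 22*12) = 378 + (-I*sqrt(2))*(4 + 2*144 + 264) = 378 + (-I*sqrt(2))*(4 + 288 + 264) = 378 - I*sqrt(2)*556 = 378 - 556*I*sqrt(2)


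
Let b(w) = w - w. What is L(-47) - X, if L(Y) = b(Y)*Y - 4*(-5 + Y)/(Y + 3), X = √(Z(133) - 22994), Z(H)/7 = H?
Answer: -52/11 - I*√22063 ≈ -4.7273 - 148.54*I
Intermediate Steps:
Z(H) = 7*H
b(w) = 0
X = I*√22063 (X = √(7*133 - 22994) = √(931 - 22994) = √(-22063) = I*√22063 ≈ 148.54*I)
L(Y) = -4*(-5 + Y)/(3 + Y) (L(Y) = 0*Y - 4*(-5 + Y)/(Y + 3) = 0 - 4*(-5 + Y)/(3 + Y) = -4*(-5 + Y)/(3 + Y))
L(-47) - X = 4*(5 - 1*(-47))/(3 - 47) - I*√22063 = 4*(5 + 47)/(-44) - I*√22063 = 4*(-1/44)*52 - I*√22063 = -52/11 - I*√22063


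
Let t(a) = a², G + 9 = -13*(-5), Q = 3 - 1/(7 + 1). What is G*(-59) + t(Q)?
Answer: -210927/64 ≈ -3295.7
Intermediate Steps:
Q = 23/8 (Q = 3 - 1/8 = 3 - 1*⅛ = 3 - ⅛ = 23/8 ≈ 2.8750)
G = 56 (G = -9 - 13*(-5) = -9 + 65 = 56)
G*(-59) + t(Q) = 56*(-59) + (23/8)² = -3304 + 529/64 = -210927/64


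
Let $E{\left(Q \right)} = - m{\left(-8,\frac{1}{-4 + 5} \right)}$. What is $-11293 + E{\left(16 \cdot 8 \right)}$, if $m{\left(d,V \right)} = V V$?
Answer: $-11294$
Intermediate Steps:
$m{\left(d,V \right)} = V^{2}$
$E{\left(Q \right)} = -1$ ($E{\left(Q \right)} = - \left(\frac{1}{-4 + 5}\right)^{2} = - \frac{\left(1^{-1}\right)^{2}}{1} = - 1^{2} = \left(-1\right) 1 = -1$)
$-11293 + E{\left(16 \cdot 8 \right)} = -11293 - 1 = -11294$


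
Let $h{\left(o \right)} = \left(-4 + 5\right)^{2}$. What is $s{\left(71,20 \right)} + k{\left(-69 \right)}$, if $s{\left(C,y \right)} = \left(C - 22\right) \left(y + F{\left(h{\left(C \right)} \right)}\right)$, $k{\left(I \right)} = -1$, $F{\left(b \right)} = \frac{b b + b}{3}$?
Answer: $\frac{3035}{3} \approx 1011.7$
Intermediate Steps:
$h{\left(o \right)} = 1$ ($h{\left(o \right)} = 1^{2} = 1$)
$F{\left(b \right)} = \frac{b}{3} + \frac{b^{2}}{3}$ ($F{\left(b \right)} = \left(b^{2} + b\right) \frac{1}{3} = \left(b + b^{2}\right) \frac{1}{3} = \frac{b}{3} + \frac{b^{2}}{3}$)
$s{\left(C,y \right)} = \left(-22 + C\right) \left(\frac{2}{3} + y\right)$ ($s{\left(C,y \right)} = \left(C - 22\right) \left(y + \frac{1}{3} \cdot 1 \left(1 + 1\right)\right) = \left(-22 + C\right) \left(y + \frac{1}{3} \cdot 1 \cdot 2\right) = \left(-22 + C\right) \left(y + \frac{2}{3}\right) = \left(-22 + C\right) \left(\frac{2}{3} + y\right)$)
$s{\left(71,20 \right)} + k{\left(-69 \right)} = \left(- \frac{44}{3} - 440 + \frac{2}{3} \cdot 71 + 71 \cdot 20\right) - 1 = \left(- \frac{44}{3} - 440 + \frac{142}{3} + 1420\right) - 1 = \frac{3038}{3} - 1 = \frac{3035}{3}$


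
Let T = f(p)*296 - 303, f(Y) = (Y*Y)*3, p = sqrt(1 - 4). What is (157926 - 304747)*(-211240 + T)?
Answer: 31450085947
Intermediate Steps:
p = I*sqrt(3) (p = sqrt(-3) = I*sqrt(3) ≈ 1.732*I)
f(Y) = 3*Y**2 (f(Y) = Y**2*3 = 3*Y**2)
T = -2967 (T = (3*(I*sqrt(3))**2)*296 - 303 = (3*(-3))*296 - 303 = -9*296 - 303 = -2664 - 303 = -2967)
(157926 - 304747)*(-211240 + T) = (157926 - 304747)*(-211240 - 2967) = -146821*(-214207) = 31450085947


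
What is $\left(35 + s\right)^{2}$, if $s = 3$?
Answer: $1444$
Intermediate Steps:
$\left(35 + s\right)^{2} = \left(35 + 3\right)^{2} = 38^{2} = 1444$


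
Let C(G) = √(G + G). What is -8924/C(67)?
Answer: -4462*√134/67 ≈ -770.92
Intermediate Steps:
C(G) = √2*√G (C(G) = √(2*G) = √2*√G)
-8924/C(67) = -8924*√134/134 = -4462*√134/67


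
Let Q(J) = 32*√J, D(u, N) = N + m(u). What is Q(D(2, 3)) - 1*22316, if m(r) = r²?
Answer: -22316 + 32*√7 ≈ -22231.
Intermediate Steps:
D(u, N) = N + u²
Q(D(2, 3)) - 1*22316 = 32*√(3 + 2²) - 1*22316 = 32*√(3 + 4) - 22316 = 32*√7 - 22316 = -22316 + 32*√7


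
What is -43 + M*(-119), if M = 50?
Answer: -5993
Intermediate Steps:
-43 + M*(-119) = -43 + 50*(-119) = -43 - 5950 = -5993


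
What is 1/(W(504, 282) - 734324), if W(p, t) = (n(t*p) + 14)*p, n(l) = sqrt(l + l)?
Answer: -181817/114178292932 - 378*sqrt(1974)/28544573233 ≈ -2.1808e-6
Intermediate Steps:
n(l) = sqrt(2)*sqrt(l) (n(l) = sqrt(2*l) = sqrt(2)*sqrt(l))
W(p, t) = p*(14 + sqrt(2)*sqrt(p*t)) (W(p, t) = (sqrt(2)*sqrt(t*p) + 14)*p = (sqrt(2)*sqrt(p*t) + 14)*p = (14 + sqrt(2)*sqrt(p*t))*p = p*(14 + sqrt(2)*sqrt(p*t)))
1/(W(504, 282) - 734324) = 1/(504*(14 + sqrt(2)*sqrt(504*282)) - 734324) = 1/(504*(14 + sqrt(2)*sqrt(142128)) - 734324) = 1/(504*(14 + sqrt(2)*(12*sqrt(987))) - 734324) = 1/(504*(14 + 12*sqrt(1974)) - 734324) = 1/((7056 + 6048*sqrt(1974)) - 734324) = 1/(-727268 + 6048*sqrt(1974))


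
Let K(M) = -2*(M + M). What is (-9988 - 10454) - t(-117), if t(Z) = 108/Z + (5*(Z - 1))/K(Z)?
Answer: -4782917/234 ≈ -20440.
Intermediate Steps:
K(M) = -4*M
t(Z) = 108/Z - (-5 + 5*Z)/(4*Z) (t(Z) = 108/Z + (5*(Z - 1))/((-4*Z)) = 108/Z + (5*(-1 + Z))*(-1/(4*Z)) = 108/Z + (-5 + 5*Z)*(-1/(4*Z)) = 108/Z - (-5 + 5*Z)/(4*Z))
(-9988 - 10454) - t(-117) = (-9988 - 10454) - (437 - 5*(-117))/(4*(-117)) = -20442 - (-1)*(437 + 585)/(4*117) = -20442 - (-1)*1022/(4*117) = -20442 - 1*(-511/234) = -20442 + 511/234 = -4782917/234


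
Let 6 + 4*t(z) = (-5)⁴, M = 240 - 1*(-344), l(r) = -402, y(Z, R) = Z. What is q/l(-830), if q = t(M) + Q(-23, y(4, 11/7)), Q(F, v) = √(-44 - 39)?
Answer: -619/1608 - I*√83/402 ≈ -0.38495 - 0.022663*I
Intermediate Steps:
Q(F, v) = I*√83 (Q(F, v) = √(-83) = I*√83)
M = 584 (M = 240 + 344 = 584)
t(z) = 619/4 (t(z) = -3/2 + (¼)*(-5)⁴ = -3/2 + (¼)*625 = -3/2 + 625/4 = 619/4)
q = 619/4 + I*√83 ≈ 154.75 + 9.1104*I
q/l(-830) = (619/4 + I*√83)/(-402) = (619/4 + I*√83)*(-1/402) = -619/1608 - I*√83/402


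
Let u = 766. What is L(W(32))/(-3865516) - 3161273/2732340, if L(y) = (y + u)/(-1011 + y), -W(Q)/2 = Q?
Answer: -656822289795271/567702339324900 ≈ -1.1570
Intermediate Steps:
W(Q) = -2*Q
L(y) = (766 + y)/(-1011 + y) (L(y) = (y + 766)/(-1011 + y) = (766 + y)/(-1011 + y))
L(W(32))/(-3865516) - 3161273/2732340 = ((766 - 2*32)/(-1011 - 2*32))/(-3865516) - 3161273/2732340 = ((766 - 64)/(-1011 - 64))*(-1/3865516) - 3161273*1/2732340 = (702/(-1075))*(-1/3865516) - 3161273/2732340 = -1/1075*702*(-1/3865516) - 3161273/2732340 = -702/1075*(-1/3865516) - 3161273/2732340 = 351/2077714850 - 3161273/2732340 = -656822289795271/567702339324900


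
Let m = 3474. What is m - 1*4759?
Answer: -1285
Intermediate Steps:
m - 1*4759 = 3474 - 1*4759 = 3474 - 4759 = -1285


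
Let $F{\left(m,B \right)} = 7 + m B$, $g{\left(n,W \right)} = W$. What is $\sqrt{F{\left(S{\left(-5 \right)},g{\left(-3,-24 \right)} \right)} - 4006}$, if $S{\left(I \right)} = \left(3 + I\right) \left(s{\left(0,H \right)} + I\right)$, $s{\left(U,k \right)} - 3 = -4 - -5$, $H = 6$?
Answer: $i \sqrt{4047} \approx 63.616 i$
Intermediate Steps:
$s{\left(U,k \right)} = 4$ ($s{\left(U,k \right)} = 3 - -1 = 3 + \left(-4 + 5\right) = 3 + 1 = 4$)
$S{\left(I \right)} = \left(3 + I\right) \left(4 + I\right)$
$F{\left(m,B \right)} = 7 + B m$
$\sqrt{F{\left(S{\left(-5 \right)},g{\left(-3,-24 \right)} \right)} - 4006} = \sqrt{\left(7 - 24 \left(12 + \left(-5\right)^{2} + 7 \left(-5\right)\right)\right) - 4006} = \sqrt{\left(7 - 24 \left(12 + 25 - 35\right)\right) - 4006} = \sqrt{\left(7 - 48\right) - 4006} = \sqrt{-41 - 4006} = \sqrt{-4047} = i \sqrt{4047}$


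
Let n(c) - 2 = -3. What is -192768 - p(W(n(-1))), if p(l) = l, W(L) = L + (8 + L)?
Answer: -192774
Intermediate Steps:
n(c) = -1 (n(c) = 2 - 3 = -1)
W(L) = 8 + 2*L
-192768 - p(W(n(-1))) = -192768 - (8 + 2*(-1)) = -192768 - (8 - 2) = -192768 - 1*6 = -192768 - 6 = -192774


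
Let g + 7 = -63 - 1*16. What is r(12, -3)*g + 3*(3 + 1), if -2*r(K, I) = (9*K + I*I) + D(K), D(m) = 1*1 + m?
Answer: 5602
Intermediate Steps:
D(m) = 1 + m
r(K, I) = -½ - 5*K - I²/2 (r(K, I) = -((9*K + I*I) + (1 + K))/2 = -((9*K + I²) + (1 + K))/2 = -((I² + 9*K) + (1 + K))/2 = -(1 + I² + 10*K)/2 = -½ - 5*K - I²/2)
g = -86 (g = -7 + (-63 - 1*16) = -7 + (-63 - 16) = -7 - 79 = -86)
r(12, -3)*g + 3*(3 + 1) = (-½ - 5*12 - ½*(-3)²)*(-86) + 3*(3 + 1) = (-½ - 60 - ½*9)*(-86) + 3*4 = (-½ - 60 - 9/2)*(-86) + 12 = -65*(-86) + 12 = 5590 + 12 = 5602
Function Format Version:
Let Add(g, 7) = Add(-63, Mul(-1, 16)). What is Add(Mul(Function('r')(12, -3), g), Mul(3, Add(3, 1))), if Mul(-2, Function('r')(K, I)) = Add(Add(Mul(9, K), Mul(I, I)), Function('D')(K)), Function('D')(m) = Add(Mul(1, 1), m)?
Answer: 5602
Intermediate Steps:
Function('D')(m) = Add(1, m)
Function('r')(K, I) = Add(Rational(-1, 2), Mul(-5, K), Mul(Rational(-1, 2), Pow(I, 2))) (Function('r')(K, I) = Mul(Rational(-1, 2), Add(Add(Mul(9, K), Mul(I, I)), Add(1, K))) = Mul(Rational(-1, 2), Add(Add(Mul(9, K), Pow(I, 2)), Add(1, K))) = Mul(Rational(-1, 2), Add(Add(Pow(I, 2), Mul(9, K)), Add(1, K))) = Mul(Rational(-1, 2), Add(1, Pow(I, 2), Mul(10, K))) = Add(Rational(-1, 2), Mul(-5, K), Mul(Rational(-1, 2), Pow(I, 2))))
g = -86 (g = Add(-7, Add(-63, Mul(-1, 16))) = Add(-7, Add(-63, -16)) = Add(-7, -79) = -86)
Add(Mul(Function('r')(12, -3), g), Mul(3, Add(3, 1))) = Add(Mul(Add(Rational(-1, 2), Mul(-5, 12), Mul(Rational(-1, 2), Pow(-3, 2))), -86), Mul(3, Add(3, 1))) = Add(Mul(Add(Rational(-1, 2), -60, Mul(Rational(-1, 2), 9)), -86), Mul(3, 4)) = Add(Mul(Add(Rational(-1, 2), -60, Rational(-9, 2)), -86), 12) = Add(Mul(-65, -86), 12) = Add(5590, 12) = 5602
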